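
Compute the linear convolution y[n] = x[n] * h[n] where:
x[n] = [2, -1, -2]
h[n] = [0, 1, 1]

y[n] = sum_k x[k]*h[n-k]. Output length = len(x) + len(h) - 1 = 3 + 3 - 1 = 5.
y[0] = 2*0 = 0
y[1] = -1*0 + 2*1 = 2
y[2] = -2*0 + -1*1 + 2*1 = 1
y[3] = -2*1 + -1*1 = -3
y[4] = -2*1 = -2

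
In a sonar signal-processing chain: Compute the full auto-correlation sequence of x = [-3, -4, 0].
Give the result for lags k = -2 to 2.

r_xx[k] = sum_m x[m]*x[m+k], indexed from 0, for k = -2 to 2:
  r_xx[-2] = x[2]*x[0] = 0
  r_xx[-1] = x[1]*x[0] + x[2]*x[1] = 12
  r_xx[0] = x[0]*x[0] + x[1]*x[1] + x[2]*x[2] = 25
  r_xx[1] = x[0]*x[1] + x[1]*x[2] = 12
  r_xx[2] = x[0]*x[2] = 0
r_xx = [0, 12, 25, 12, 0]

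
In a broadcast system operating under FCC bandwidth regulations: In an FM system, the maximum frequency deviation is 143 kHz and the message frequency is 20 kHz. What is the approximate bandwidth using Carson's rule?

Carson's rule: BW = 2*(delta_f + f_m)
= 2*(143 + 20) kHz = 326 kHz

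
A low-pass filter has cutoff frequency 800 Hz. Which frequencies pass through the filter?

A low-pass filter passes all frequencies below the cutoff frequency 800 Hz and attenuates higher frequencies.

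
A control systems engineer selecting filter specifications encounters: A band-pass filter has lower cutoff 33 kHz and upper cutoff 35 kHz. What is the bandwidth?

Bandwidth = f_high - f_low
= 35 kHz - 33 kHz = 2 kHz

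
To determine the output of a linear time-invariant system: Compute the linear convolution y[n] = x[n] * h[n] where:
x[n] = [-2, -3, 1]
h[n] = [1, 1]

y[n] = sum_k x[k]*h[n-k]. Output length = len(x) + len(h) - 1 = 3 + 2 - 1 = 4.
y[0] = -2*1 = -2
y[1] = -3*1 + -2*1 = -5
y[2] = 1*1 + -3*1 = -2
y[3] = 1*1 = 1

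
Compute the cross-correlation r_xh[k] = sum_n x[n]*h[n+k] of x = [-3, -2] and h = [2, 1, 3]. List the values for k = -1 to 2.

Both sequences indexed from 0 and zero outside their support.
Lags with overlap: k = -1 to 2.
  r_xh[-1] = x[1]*h[0] = -4
  r_xh[0] = x[0]*h[0] + x[1]*h[1] = -8
  r_xh[1] = x[0]*h[1] + x[1]*h[2] = -9
  r_xh[2] = x[0]*h[2] = -9
r_xh = [-4, -8, -9, -9] (for k = -1, ..., 2)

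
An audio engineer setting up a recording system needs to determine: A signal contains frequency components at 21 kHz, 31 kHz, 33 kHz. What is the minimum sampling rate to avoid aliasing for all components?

The highest frequency component is f_max = 33 kHz.
Nyquist rate = 2 * f_max = 2 * 33 kHz = 66 kHz.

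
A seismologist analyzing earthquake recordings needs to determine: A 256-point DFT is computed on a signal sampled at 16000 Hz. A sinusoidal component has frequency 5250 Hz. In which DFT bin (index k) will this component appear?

DFT frequency resolution = f_s/N = 16000/256 = 125/2 Hz
Bin index k = f_signal / resolution = 5250 / 125/2 = 84
The signal frequency 5250 Hz falls in DFT bin k = 84.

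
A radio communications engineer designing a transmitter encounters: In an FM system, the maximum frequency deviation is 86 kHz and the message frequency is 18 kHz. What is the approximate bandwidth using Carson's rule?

Carson's rule: BW = 2*(delta_f + f_m)
= 2*(86 + 18) kHz = 208 kHz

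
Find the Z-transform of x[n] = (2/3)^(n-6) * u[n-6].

Time-shifting property: if X(z) = Z{x[n]}, then Z{x[n-d]} = z^(-d) * X(z)
X(z) = z/(z - 2/3) for x[n] = (2/3)^n * u[n]
Z{x[n-6]} = z^(-6) * z/(z - 2/3) = z^(-5)/(z - 2/3)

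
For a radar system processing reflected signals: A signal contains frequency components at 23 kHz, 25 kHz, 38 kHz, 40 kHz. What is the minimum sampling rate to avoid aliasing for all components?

The highest frequency component is f_max = 40 kHz.
Nyquist rate = 2 * f_max = 2 * 40 kHz = 80 kHz.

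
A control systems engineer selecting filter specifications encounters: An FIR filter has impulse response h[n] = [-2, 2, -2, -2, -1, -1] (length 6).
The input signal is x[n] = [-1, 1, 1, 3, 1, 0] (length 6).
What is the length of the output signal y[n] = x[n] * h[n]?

For linear convolution, the output length is:
len(y) = len(x) + len(h) - 1 = 6 + 6 - 1 = 11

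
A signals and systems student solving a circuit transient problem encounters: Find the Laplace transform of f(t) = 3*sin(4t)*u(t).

Standard pair: sin(wt)*u(t) <-> w/(s^2+w^2)
With w = 4: L{3*sin(4t)*u(t)} = 12/(s^2+16)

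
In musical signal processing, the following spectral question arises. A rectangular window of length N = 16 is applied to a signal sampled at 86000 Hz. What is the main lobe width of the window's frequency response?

For a rectangular window of length N,
the main lobe width in frequency is 2*f_s/N.
= 2*86000/16 = 10750 Hz
This determines the minimum frequency separation for resolving two sinusoids.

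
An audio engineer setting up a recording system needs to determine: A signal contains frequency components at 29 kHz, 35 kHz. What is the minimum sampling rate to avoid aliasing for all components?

The highest frequency component is f_max = 35 kHz.
Nyquist rate = 2 * f_max = 2 * 35 kHz = 70 kHz.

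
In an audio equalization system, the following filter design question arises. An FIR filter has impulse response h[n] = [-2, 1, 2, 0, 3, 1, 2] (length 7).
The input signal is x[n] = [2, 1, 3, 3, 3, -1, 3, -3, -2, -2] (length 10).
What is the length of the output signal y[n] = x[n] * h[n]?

For linear convolution, the output length is:
len(y) = len(x) + len(h) - 1 = 10 + 7 - 1 = 16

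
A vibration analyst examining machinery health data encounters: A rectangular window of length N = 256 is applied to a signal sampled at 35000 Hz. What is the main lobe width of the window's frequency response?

For a rectangular window of length N,
the main lobe width in frequency is 2*f_s/N.
= 2*35000/256 = 4375/16 Hz
This determines the minimum frequency separation for resolving two sinusoids.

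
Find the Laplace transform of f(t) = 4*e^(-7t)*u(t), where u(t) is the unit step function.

Standard Laplace transform pair:
e^(-at)*u(t) <-> 1/(s+a)
With a = 7: L{4*e^(-7t)*u(t)} = 4/(s+7), ROC: Re(s) > -7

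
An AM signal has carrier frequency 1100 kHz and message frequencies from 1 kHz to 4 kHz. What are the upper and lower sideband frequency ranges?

Upper sideband (USB) = fc + [fm_low, fm_high] = 1100 + [1, 4] = [1101, 1104] kHz
Lower sideband (LSB) = fc - [fm_high, fm_low] = 1100 - [4, 1] = [1096, 1099] kHz
Total occupied spectrum: 1096 kHz to 1104 kHz (plus carrier at 1100 kHz)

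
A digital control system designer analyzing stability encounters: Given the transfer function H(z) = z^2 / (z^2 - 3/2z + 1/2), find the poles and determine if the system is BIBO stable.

Poles are roots of the denominator: z^2 - 3/2z + 1/2 = 0.
Quadratic formula: z = [-(-3/2) +/- sqrt((-3/2)^2 - 4*(1/2))] / 2
Discriminant = 9/4 - 2 = 1/4; sqrt = 1/2.
z = (3/2 +/- 1/2) / 2 => z = 1 or z = 1/2.
|p1| = 1, |p2| = 1/2.
For BIBO stability, all poles must lie inside the unit circle (|p| < 1).
System is UNSTABLE since at least one |p| >= 1.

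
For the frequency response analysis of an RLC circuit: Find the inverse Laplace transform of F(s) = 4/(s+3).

Standard pair: k/(s+a) <-> k*e^(-at)*u(t)
With k=4, a=3: f(t) = 4*e^(-3t)*u(t)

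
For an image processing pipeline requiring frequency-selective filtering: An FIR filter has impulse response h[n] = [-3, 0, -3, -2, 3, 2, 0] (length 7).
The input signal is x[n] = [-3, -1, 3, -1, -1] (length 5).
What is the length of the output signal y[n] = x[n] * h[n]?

For linear convolution, the output length is:
len(y) = len(x) + len(h) - 1 = 5 + 7 - 1 = 11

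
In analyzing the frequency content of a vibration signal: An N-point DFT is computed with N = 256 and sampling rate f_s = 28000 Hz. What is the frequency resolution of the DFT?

DFT frequency resolution = f_s / N
= 28000 / 256 = 875/8 Hz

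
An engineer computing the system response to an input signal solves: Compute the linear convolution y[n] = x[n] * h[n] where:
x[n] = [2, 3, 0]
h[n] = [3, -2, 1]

y[n] = sum_k x[k]*h[n-k]. Output length = len(x) + len(h) - 1 = 3 + 3 - 1 = 5.
y[0] = 2*3 = 6
y[1] = 3*3 + 2*-2 = 5
y[2] = 0*3 + 3*-2 + 2*1 = -4
y[3] = 0*-2 + 3*1 = 3
y[4] = 0*1 = 0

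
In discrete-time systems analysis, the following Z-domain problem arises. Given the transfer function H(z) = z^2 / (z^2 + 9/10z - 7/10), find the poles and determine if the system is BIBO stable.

Poles are roots of the denominator: z^2 + 9/10z - 7/10 = 0.
Quadratic formula: z = [-(9/10) +/- sqrt((9/10)^2 - 4*(-7/10))] / 2
Discriminant = 81/100 + 14/5 = 361/100; sqrt = 19/10.
z = (-9/10 +/- 19/10) / 2 => z = 1/2 or z = -7/5.
|p1| = 7/5, |p2| = 1/2.
For BIBO stability, all poles must lie inside the unit circle (|p| < 1).
System is UNSTABLE since at least one |p| >= 1.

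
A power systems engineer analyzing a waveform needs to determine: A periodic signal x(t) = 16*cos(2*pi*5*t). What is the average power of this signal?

Average power of A*cos(wt) is A^2/2.
P = 16^2 / 2 = 256/2 = 128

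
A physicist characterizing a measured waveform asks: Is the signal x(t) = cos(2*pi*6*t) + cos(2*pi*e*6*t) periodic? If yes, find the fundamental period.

f1 = 6 Hz, f2 = 6*e Hz
Ratio f2/f1 = e, which is irrational.
Since the frequency ratio is irrational, no common period exists.
The signal is not periodic.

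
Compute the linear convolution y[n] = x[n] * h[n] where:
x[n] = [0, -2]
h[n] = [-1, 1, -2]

y[n] = sum_k x[k]*h[n-k]. Output length = len(x) + len(h) - 1 = 2 + 3 - 1 = 4.
y[0] = 0*-1 = 0
y[1] = -2*-1 + 0*1 = 2
y[2] = -2*1 + 0*-2 = -2
y[3] = -2*-2 = 4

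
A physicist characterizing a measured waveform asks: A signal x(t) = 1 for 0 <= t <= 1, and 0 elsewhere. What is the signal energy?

Energy = integral of |x(t)|^2 dt over the signal duration
= 1^2 * 1 = 1 * 1 = 1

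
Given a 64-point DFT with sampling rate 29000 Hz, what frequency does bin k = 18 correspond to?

The frequency of DFT bin k is: f_k = k * f_s / N
f_18 = 18 * 29000 / 64 = 32625/4 Hz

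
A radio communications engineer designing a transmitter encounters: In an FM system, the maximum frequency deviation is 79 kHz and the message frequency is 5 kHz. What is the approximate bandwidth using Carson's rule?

Carson's rule: BW = 2*(delta_f + f_m)
= 2*(79 + 5) kHz = 168 kHz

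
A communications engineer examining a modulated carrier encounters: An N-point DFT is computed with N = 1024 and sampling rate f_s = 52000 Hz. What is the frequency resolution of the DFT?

DFT frequency resolution = f_s / N
= 52000 / 1024 = 1625/32 Hz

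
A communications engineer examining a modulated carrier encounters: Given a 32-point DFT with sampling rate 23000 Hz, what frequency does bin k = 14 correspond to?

The frequency of DFT bin k is: f_k = k * f_s / N
f_14 = 14 * 23000 / 32 = 20125/2 Hz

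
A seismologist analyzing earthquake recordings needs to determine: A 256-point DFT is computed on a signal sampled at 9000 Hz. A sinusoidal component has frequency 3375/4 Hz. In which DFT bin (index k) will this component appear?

DFT frequency resolution = f_s/N = 9000/256 = 1125/32 Hz
Bin index k = f_signal / resolution = 3375/4 / 1125/32 = 24
The signal frequency 3375/4 Hz falls in DFT bin k = 24.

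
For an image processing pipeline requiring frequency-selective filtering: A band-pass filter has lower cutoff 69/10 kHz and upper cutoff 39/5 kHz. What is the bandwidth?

Bandwidth = f_high - f_low
= 39/5 kHz - 69/10 kHz = 9/10 kHz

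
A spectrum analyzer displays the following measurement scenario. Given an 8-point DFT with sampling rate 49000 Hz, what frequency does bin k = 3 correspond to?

The frequency of DFT bin k is: f_k = k * f_s / N
f_3 = 3 * 49000 / 8 = 18375 Hz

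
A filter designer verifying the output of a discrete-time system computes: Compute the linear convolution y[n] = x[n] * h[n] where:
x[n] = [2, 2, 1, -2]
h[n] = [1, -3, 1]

y[n] = sum_k x[k]*h[n-k]. Output length = len(x) + len(h) - 1 = 4 + 3 - 1 = 6.
y[0] = 2*1 = 2
y[1] = 2*1 + 2*-3 = -4
y[2] = 1*1 + 2*-3 + 2*1 = -3
y[3] = -2*1 + 1*-3 + 2*1 = -3
y[4] = -2*-3 + 1*1 = 7
y[5] = -2*1 = -2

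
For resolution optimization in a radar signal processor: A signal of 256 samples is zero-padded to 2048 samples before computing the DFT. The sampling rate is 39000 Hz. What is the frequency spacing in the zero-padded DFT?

Original DFT: N = 256, resolution = f_s/N = 39000/256 = 4875/32 Hz
Zero-padded DFT: N = 2048, resolution = f_s/N = 39000/2048 = 4875/256 Hz
Zero-padding interpolates the spectrum (finer frequency grid)
but does NOT improve the true spectral resolution (ability to resolve close frequencies).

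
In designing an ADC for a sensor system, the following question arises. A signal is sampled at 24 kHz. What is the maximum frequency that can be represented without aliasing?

The maximum frequency that can be represented without aliasing
is the Nyquist frequency: f_max = f_s / 2 = 24 kHz / 2 = 12 kHz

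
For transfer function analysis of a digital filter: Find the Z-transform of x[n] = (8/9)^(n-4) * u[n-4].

Time-shifting property: if X(z) = Z{x[n]}, then Z{x[n-d]} = z^(-d) * X(z)
X(z) = z/(z - 8/9) for x[n] = (8/9)^n * u[n]
Z{x[n-4]} = z^(-4) * z/(z - 8/9) = z^(-3)/(z - 8/9)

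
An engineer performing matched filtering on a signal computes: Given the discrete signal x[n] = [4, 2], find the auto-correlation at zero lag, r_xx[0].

The auto-correlation at zero lag r_xx[0] equals the signal energy.
r_xx[0] = sum of x[n]^2 = 4^2 + 2^2
= 16 + 4 = 20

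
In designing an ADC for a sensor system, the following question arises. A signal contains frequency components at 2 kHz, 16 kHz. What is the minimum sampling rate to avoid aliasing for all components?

The highest frequency component is f_max = 16 kHz.
Nyquist rate = 2 * f_max = 2 * 16 kHz = 32 kHz.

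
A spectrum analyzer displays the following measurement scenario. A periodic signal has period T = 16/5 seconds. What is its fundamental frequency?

The fundamental frequency is the reciprocal of the period.
f = 1/T = 1/(16/5) = 5/16 Hz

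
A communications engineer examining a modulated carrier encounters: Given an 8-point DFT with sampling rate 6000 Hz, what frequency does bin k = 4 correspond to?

The frequency of DFT bin k is: f_k = k * f_s / N
f_4 = 4 * 6000 / 8 = 3000 Hz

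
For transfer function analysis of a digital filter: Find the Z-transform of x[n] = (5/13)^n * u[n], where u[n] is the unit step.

The Z-transform of a^n * u[n] is z/(z-a) for |z| > |a|.
Here a = 5/13, so X(z) = z/(z - (5/13)) = 13z/(13z - 5)
ROC: |z| > 5/13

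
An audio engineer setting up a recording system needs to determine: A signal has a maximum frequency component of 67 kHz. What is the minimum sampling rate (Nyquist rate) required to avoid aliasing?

By the Nyquist-Shannon sampling theorem,
the minimum sampling rate (Nyquist rate) must be at least 2 * f_max.
Nyquist rate = 2 * 67 kHz = 134 kHz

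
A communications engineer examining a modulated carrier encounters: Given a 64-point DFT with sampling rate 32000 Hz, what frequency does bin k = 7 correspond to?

The frequency of DFT bin k is: f_k = k * f_s / N
f_7 = 7 * 32000 / 64 = 3500 Hz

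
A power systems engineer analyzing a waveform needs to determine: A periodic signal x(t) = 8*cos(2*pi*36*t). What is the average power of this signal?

Average power of A*cos(wt) is A^2/2.
P = 8^2 / 2 = 64/2 = 32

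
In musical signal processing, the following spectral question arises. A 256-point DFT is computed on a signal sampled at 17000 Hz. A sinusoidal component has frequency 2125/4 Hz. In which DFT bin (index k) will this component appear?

DFT frequency resolution = f_s/N = 17000/256 = 2125/32 Hz
Bin index k = f_signal / resolution = 2125/4 / 2125/32 = 8
The signal frequency 2125/4 Hz falls in DFT bin k = 8.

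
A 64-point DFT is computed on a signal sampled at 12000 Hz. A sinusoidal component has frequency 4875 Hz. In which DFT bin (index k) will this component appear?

DFT frequency resolution = f_s/N = 12000/64 = 375/2 Hz
Bin index k = f_signal / resolution = 4875 / 375/2 = 26
The signal frequency 4875 Hz falls in DFT bin k = 26.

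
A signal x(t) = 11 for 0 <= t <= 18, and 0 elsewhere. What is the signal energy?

Energy = integral of |x(t)|^2 dt over the signal duration
= 11^2 * 18 = 121 * 18 = 2178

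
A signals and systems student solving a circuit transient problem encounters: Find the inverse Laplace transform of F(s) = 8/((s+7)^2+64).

Standard pair: w/((s+a)^2+w^2) <-> e^(-at)*sin(wt)*u(t)
With a=7, w=8: f(t) = e^(-7t)*sin(8t)*u(t)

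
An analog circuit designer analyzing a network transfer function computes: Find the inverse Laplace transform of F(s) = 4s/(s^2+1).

Standard pair: s/(s^2+w^2) <-> cos(wt)*u(t)
With k=4, w=1: f(t) = 4*cos(t)*u(t)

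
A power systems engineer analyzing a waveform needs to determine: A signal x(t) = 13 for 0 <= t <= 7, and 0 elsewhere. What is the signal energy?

Energy = integral of |x(t)|^2 dt over the signal duration
= 13^2 * 7 = 169 * 7 = 1183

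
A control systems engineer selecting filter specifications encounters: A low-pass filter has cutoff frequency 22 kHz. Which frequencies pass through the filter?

A low-pass filter passes all frequencies below the cutoff frequency 22 kHz and attenuates higher frequencies.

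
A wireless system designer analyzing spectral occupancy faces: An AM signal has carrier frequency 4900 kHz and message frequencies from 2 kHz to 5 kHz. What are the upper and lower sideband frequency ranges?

Upper sideband (USB) = fc + [fm_low, fm_high] = 4900 + [2, 5] = [4902, 4905] kHz
Lower sideband (LSB) = fc - [fm_high, fm_low] = 4900 - [5, 2] = [4895, 4898] kHz
Total occupied spectrum: 4895 kHz to 4905 kHz (plus carrier at 4900 kHz)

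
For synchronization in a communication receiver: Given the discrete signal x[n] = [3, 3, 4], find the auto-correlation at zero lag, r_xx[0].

The auto-correlation at zero lag r_xx[0] equals the signal energy.
r_xx[0] = sum of x[n]^2 = 3^2 + 3^2 + 4^2
= 9 + 9 + 16 = 34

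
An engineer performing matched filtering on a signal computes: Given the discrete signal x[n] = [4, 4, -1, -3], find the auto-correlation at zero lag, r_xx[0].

The auto-correlation at zero lag r_xx[0] equals the signal energy.
r_xx[0] = sum of x[n]^2 = 4^2 + 4^2 + (-1)^2 + (-3)^2
= 16 + 16 + 1 + 9 = 42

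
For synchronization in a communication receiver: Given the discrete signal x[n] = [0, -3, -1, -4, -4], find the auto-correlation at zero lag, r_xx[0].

The auto-correlation at zero lag r_xx[0] equals the signal energy.
r_xx[0] = sum of x[n]^2 = 0^2 + (-3)^2 + (-1)^2 + (-4)^2 + (-4)^2
= 0 + 9 + 1 + 16 + 16 = 42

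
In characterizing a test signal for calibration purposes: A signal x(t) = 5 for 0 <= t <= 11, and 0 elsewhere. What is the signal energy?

Energy = integral of |x(t)|^2 dt over the signal duration
= 5^2 * 11 = 25 * 11 = 275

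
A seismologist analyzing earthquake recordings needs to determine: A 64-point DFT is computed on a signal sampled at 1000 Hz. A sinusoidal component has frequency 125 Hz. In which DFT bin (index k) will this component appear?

DFT frequency resolution = f_s/N = 1000/64 = 125/8 Hz
Bin index k = f_signal / resolution = 125 / 125/8 = 8
The signal frequency 125 Hz falls in DFT bin k = 8.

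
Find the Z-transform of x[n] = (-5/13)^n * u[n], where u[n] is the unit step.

The Z-transform of a^n * u[n] is z/(z-a) for |z| > |a|.
Here a = -5/13, so X(z) = z/(z - (-5/13)) = 13z/(13z + 5)
ROC: |z| > 5/13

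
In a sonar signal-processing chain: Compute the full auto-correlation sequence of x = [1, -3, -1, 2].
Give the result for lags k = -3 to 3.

r_xx[k] = sum_m x[m]*x[m+k], indexed from 0, for k = -3 to 3:
  r_xx[-3] = x[3]*x[0] = 2
  r_xx[-2] = x[2]*x[0] + x[3]*x[1] = -7
  r_xx[-1] = x[1]*x[0] + x[2]*x[1] + x[3]*x[2] = -2
  r_xx[0] = x[0]*x[0] + x[1]*x[1] + x[2]*x[2] + x[3]*x[3] = 15
  r_xx[1] = x[0]*x[1] + x[1]*x[2] + x[2]*x[3] = -2
  r_xx[2] = x[0]*x[2] + x[1]*x[3] = -7
  r_xx[3] = x[0]*x[3] = 2
r_xx = [2, -7, -2, 15, -2, -7, 2]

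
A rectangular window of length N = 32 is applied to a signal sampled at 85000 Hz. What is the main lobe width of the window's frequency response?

For a rectangular window of length N,
the main lobe width in frequency is 2*f_s/N.
= 2*85000/32 = 10625/2 Hz
This determines the minimum frequency separation for resolving two sinusoids.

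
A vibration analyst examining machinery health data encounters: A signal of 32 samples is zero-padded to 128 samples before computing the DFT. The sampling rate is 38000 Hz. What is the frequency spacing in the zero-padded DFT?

Original DFT: N = 32, resolution = f_s/N = 38000/32 = 2375/2 Hz
Zero-padded DFT: N = 128, resolution = f_s/N = 38000/128 = 2375/8 Hz
Zero-padding interpolates the spectrum (finer frequency grid)
but does NOT improve the true spectral resolution (ability to resolve close frequencies).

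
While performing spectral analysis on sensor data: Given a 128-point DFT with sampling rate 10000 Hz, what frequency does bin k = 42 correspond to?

The frequency of DFT bin k is: f_k = k * f_s / N
f_42 = 42 * 10000 / 128 = 13125/4 Hz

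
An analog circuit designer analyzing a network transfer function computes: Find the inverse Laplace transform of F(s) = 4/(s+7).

Standard pair: k/(s+a) <-> k*e^(-at)*u(t)
With k=4, a=7: f(t) = 4*e^(-7t)*u(t)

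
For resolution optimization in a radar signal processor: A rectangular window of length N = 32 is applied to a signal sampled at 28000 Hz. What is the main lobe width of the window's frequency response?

For a rectangular window of length N,
the main lobe width in frequency is 2*f_s/N.
= 2*28000/32 = 1750 Hz
This determines the minimum frequency separation for resolving two sinusoids.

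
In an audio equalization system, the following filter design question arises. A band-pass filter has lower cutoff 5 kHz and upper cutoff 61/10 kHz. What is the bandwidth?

Bandwidth = f_high - f_low
= 61/10 kHz - 5 kHz = 11/10 kHz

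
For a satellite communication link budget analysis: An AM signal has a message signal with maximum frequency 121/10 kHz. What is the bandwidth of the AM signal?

In AM (double-sideband), the bandwidth is twice the message frequency.
BW = 2 * f_m = 2 * 121/10 kHz = 121/5 kHz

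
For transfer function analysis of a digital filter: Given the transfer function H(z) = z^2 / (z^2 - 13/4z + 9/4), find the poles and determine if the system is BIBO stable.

Poles are roots of the denominator: z^2 - 13/4z + 9/4 = 0.
Quadratic formula: z = [-(-13/4) +/- sqrt((-13/4)^2 - 4*(9/4))] / 2
Discriminant = 169/16 - 9 = 25/16; sqrt = 5/4.
z = (13/4 +/- 5/4) / 2 => z = 9/4 or z = 1.
|p1| = 9/4, |p2| = 1.
For BIBO stability, all poles must lie inside the unit circle (|p| < 1).
System is UNSTABLE since at least one |p| >= 1.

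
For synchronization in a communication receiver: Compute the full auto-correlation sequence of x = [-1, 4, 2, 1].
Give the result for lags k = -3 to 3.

r_xx[k] = sum_m x[m]*x[m+k], indexed from 0, for k = -3 to 3:
  r_xx[-3] = x[3]*x[0] = -1
  r_xx[-2] = x[2]*x[0] + x[3]*x[1] = 2
  r_xx[-1] = x[1]*x[0] + x[2]*x[1] + x[3]*x[2] = 6
  r_xx[0] = x[0]*x[0] + x[1]*x[1] + x[2]*x[2] + x[3]*x[3] = 22
  r_xx[1] = x[0]*x[1] + x[1]*x[2] + x[2]*x[3] = 6
  r_xx[2] = x[0]*x[2] + x[1]*x[3] = 2
  r_xx[3] = x[0]*x[3] = -1
r_xx = [-1, 2, 6, 22, 6, 2, -1]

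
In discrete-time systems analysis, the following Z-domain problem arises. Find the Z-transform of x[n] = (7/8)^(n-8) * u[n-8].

Time-shifting property: if X(z) = Z{x[n]}, then Z{x[n-d]} = z^(-d) * X(z)
X(z) = z/(z - 7/8) for x[n] = (7/8)^n * u[n]
Z{x[n-8]} = z^(-8) * z/(z - 7/8) = z^(-7)/(z - 7/8)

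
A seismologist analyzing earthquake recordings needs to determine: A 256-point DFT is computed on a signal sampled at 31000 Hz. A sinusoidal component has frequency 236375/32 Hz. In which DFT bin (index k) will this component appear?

DFT frequency resolution = f_s/N = 31000/256 = 3875/32 Hz
Bin index k = f_signal / resolution = 236375/32 / 3875/32 = 61
The signal frequency 236375/32 Hz falls in DFT bin k = 61.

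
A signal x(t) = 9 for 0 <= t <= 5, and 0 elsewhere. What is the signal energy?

Energy = integral of |x(t)|^2 dt over the signal duration
= 9^2 * 5 = 81 * 5 = 405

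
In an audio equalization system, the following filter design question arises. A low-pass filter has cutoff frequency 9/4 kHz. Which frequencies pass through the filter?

A low-pass filter passes all frequencies below the cutoff frequency 9/4 kHz and attenuates higher frequencies.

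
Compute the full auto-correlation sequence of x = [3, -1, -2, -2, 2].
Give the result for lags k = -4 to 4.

r_xx[k] = sum_m x[m]*x[m+k], indexed from 0, for k = -4 to 4:
  r_xx[-4] = x[4]*x[0] = 6
  r_xx[-3] = x[3]*x[0] + x[4]*x[1] = -8
  r_xx[-2] = x[2]*x[0] + x[3]*x[1] + x[4]*x[2] = -8
  r_xx[-1] = x[1]*x[0] + x[2]*x[1] + x[3]*x[2] + x[4]*x[3] = -1
  r_xx[0] = x[0]*x[0] + x[1]*x[1] + x[2]*x[2] + x[3]*x[3] + x[4]*x[4] = 22
  r_xx[1] = x[0]*x[1] + x[1]*x[2] + x[2]*x[3] + x[3]*x[4] = -1
  r_xx[2] = x[0]*x[2] + x[1]*x[3] + x[2]*x[4] = -8
  r_xx[3] = x[0]*x[3] + x[1]*x[4] = -8
  r_xx[4] = x[0]*x[4] = 6
r_xx = [6, -8, -8, -1, 22, -1, -8, -8, 6]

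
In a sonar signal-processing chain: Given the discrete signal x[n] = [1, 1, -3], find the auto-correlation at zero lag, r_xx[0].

The auto-correlation at zero lag r_xx[0] equals the signal energy.
r_xx[0] = sum of x[n]^2 = 1^2 + 1^2 + (-3)^2
= 1 + 1 + 9 = 11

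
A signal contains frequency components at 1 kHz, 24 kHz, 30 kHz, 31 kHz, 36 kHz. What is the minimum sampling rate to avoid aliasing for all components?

The highest frequency component is f_max = 36 kHz.
Nyquist rate = 2 * f_max = 2 * 36 kHz = 72 kHz.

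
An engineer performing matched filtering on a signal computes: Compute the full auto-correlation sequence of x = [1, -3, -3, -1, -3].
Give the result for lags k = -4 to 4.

r_xx[k] = sum_m x[m]*x[m+k], indexed from 0, for k = -4 to 4:
  r_xx[-4] = x[4]*x[0] = -3
  r_xx[-3] = x[3]*x[0] + x[4]*x[1] = 8
  r_xx[-2] = x[2]*x[0] + x[3]*x[1] + x[4]*x[2] = 9
  r_xx[-1] = x[1]*x[0] + x[2]*x[1] + x[3]*x[2] + x[4]*x[3] = 12
  r_xx[0] = x[0]*x[0] + x[1]*x[1] + x[2]*x[2] + x[3]*x[3] + x[4]*x[4] = 29
  r_xx[1] = x[0]*x[1] + x[1]*x[2] + x[2]*x[3] + x[3]*x[4] = 12
  r_xx[2] = x[0]*x[2] + x[1]*x[3] + x[2]*x[4] = 9
  r_xx[3] = x[0]*x[3] + x[1]*x[4] = 8
  r_xx[4] = x[0]*x[4] = -3
r_xx = [-3, 8, 9, 12, 29, 12, 9, 8, -3]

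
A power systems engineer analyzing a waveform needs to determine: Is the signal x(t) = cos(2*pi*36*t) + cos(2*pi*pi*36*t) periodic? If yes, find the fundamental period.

f1 = 36 Hz, f2 = 36*pi Hz
Ratio f2/f1 = pi, which is irrational.
Since the frequency ratio is irrational, no common period exists.
The signal is not periodic.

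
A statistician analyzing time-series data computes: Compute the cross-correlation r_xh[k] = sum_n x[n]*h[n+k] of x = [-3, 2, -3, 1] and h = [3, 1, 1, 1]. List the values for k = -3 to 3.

Both sequences indexed from 0 and zero outside their support.
Lags with overlap: k = -3 to 3.
  r_xh[-3] = x[3]*h[0] = 3
  r_xh[-2] = x[2]*h[0] + x[3]*h[1] = -8
  r_xh[-1] = x[1]*h[0] + x[2]*h[1] + x[3]*h[2] = 4
  r_xh[0] = x[0]*h[0] + x[1]*h[1] + x[2]*h[2] + x[3]*h[3] = -9
  r_xh[1] = x[0]*h[1] + x[1]*h[2] + x[2]*h[3] = -4
  r_xh[2] = x[0]*h[2] + x[1]*h[3] = -1
  r_xh[3] = x[0]*h[3] = -3
r_xh = [3, -8, 4, -9, -4, -1, -3] (for k = -3, ..., 3)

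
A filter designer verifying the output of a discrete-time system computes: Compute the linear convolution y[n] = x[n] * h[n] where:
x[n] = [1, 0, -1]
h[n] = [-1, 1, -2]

y[n] = sum_k x[k]*h[n-k]. Output length = len(x) + len(h) - 1 = 3 + 3 - 1 = 5.
y[0] = 1*-1 = -1
y[1] = 0*-1 + 1*1 = 1
y[2] = -1*-1 + 0*1 + 1*-2 = -1
y[3] = -1*1 + 0*-2 = -1
y[4] = -1*-2 = 2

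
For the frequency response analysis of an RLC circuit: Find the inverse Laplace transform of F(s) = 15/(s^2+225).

Standard pair: w/(s^2+w^2) <-> sin(wt)*u(t)
Recognize w^2 = 225, so w = 15; numerator 15 = 1*15.
f(t) = sin(15t)*u(t)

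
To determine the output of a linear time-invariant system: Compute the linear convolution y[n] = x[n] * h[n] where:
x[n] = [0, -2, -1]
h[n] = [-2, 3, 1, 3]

y[n] = sum_k x[k]*h[n-k]. Output length = len(x) + len(h) - 1 = 3 + 4 - 1 = 6.
y[0] = 0*-2 = 0
y[1] = -2*-2 + 0*3 = 4
y[2] = -1*-2 + -2*3 + 0*1 = -4
y[3] = -1*3 + -2*1 + 0*3 = -5
y[4] = -1*1 + -2*3 = -7
y[5] = -1*3 = -3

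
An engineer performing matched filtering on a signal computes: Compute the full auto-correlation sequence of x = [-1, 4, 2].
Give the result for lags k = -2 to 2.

r_xx[k] = sum_m x[m]*x[m+k], indexed from 0, for k = -2 to 2:
  r_xx[-2] = x[2]*x[0] = -2
  r_xx[-1] = x[1]*x[0] + x[2]*x[1] = 4
  r_xx[0] = x[0]*x[0] + x[1]*x[1] + x[2]*x[2] = 21
  r_xx[1] = x[0]*x[1] + x[1]*x[2] = 4
  r_xx[2] = x[0]*x[2] = -2
r_xx = [-2, 4, 21, 4, -2]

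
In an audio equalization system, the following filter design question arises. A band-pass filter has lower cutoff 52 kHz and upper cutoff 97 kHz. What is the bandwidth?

Bandwidth = f_high - f_low
= 97 kHz - 52 kHz = 45 kHz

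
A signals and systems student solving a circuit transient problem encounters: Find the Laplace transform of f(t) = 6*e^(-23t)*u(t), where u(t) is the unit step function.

Standard Laplace transform pair:
e^(-at)*u(t) <-> 1/(s+a)
With a = 23: L{6*e^(-23t)*u(t)} = 6/(s+23), ROC: Re(s) > -23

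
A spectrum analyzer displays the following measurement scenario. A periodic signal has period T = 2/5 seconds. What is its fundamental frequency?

The fundamental frequency is the reciprocal of the period.
f = 1/T = 1/(2/5) = 5/2 Hz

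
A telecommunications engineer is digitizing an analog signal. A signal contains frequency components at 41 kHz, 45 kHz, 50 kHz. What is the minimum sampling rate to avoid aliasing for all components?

The highest frequency component is f_max = 50 kHz.
Nyquist rate = 2 * f_max = 2 * 50 kHz = 100 kHz.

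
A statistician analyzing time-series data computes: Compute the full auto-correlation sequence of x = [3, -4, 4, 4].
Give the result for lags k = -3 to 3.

r_xx[k] = sum_m x[m]*x[m+k], indexed from 0, for k = -3 to 3:
  r_xx[-3] = x[3]*x[0] = 12
  r_xx[-2] = x[2]*x[0] + x[3]*x[1] = -4
  r_xx[-1] = x[1]*x[0] + x[2]*x[1] + x[3]*x[2] = -12
  r_xx[0] = x[0]*x[0] + x[1]*x[1] + x[2]*x[2] + x[3]*x[3] = 57
  r_xx[1] = x[0]*x[1] + x[1]*x[2] + x[2]*x[3] = -12
  r_xx[2] = x[0]*x[2] + x[1]*x[3] = -4
  r_xx[3] = x[0]*x[3] = 12
r_xx = [12, -4, -12, 57, -12, -4, 12]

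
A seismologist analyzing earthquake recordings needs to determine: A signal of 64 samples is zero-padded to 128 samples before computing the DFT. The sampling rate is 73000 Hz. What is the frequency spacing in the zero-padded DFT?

Original DFT: N = 64, resolution = f_s/N = 73000/64 = 9125/8 Hz
Zero-padded DFT: N = 128, resolution = f_s/N = 73000/128 = 9125/16 Hz
Zero-padding interpolates the spectrum (finer frequency grid)
but does NOT improve the true spectral resolution (ability to resolve close frequencies).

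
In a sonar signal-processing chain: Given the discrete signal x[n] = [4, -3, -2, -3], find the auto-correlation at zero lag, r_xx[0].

The auto-correlation at zero lag r_xx[0] equals the signal energy.
r_xx[0] = sum of x[n]^2 = 4^2 + (-3)^2 + (-2)^2 + (-3)^2
= 16 + 9 + 4 + 9 = 38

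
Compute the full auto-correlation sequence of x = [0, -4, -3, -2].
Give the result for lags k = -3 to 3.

r_xx[k] = sum_m x[m]*x[m+k], indexed from 0, for k = -3 to 3:
  r_xx[-3] = x[3]*x[0] = 0
  r_xx[-2] = x[2]*x[0] + x[3]*x[1] = 8
  r_xx[-1] = x[1]*x[0] + x[2]*x[1] + x[3]*x[2] = 18
  r_xx[0] = x[0]*x[0] + x[1]*x[1] + x[2]*x[2] + x[3]*x[3] = 29
  r_xx[1] = x[0]*x[1] + x[1]*x[2] + x[2]*x[3] = 18
  r_xx[2] = x[0]*x[2] + x[1]*x[3] = 8
  r_xx[3] = x[0]*x[3] = 0
r_xx = [0, 8, 18, 29, 18, 8, 0]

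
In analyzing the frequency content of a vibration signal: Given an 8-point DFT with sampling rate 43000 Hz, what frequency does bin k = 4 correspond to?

The frequency of DFT bin k is: f_k = k * f_s / N
f_4 = 4 * 43000 / 8 = 21500 Hz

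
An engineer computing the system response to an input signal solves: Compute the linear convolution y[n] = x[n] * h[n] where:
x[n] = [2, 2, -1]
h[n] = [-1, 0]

y[n] = sum_k x[k]*h[n-k]. Output length = len(x) + len(h) - 1 = 3 + 2 - 1 = 4.
y[0] = 2*-1 = -2
y[1] = 2*-1 + 2*0 = -2
y[2] = -1*-1 + 2*0 = 1
y[3] = -1*0 = 0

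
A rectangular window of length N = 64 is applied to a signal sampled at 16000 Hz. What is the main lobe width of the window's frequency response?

For a rectangular window of length N,
the main lobe width in frequency is 2*f_s/N.
= 2*16000/64 = 500 Hz
This determines the minimum frequency separation for resolving two sinusoids.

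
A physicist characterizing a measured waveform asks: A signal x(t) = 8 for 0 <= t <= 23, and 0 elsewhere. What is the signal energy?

Energy = integral of |x(t)|^2 dt over the signal duration
= 8^2 * 23 = 64 * 23 = 1472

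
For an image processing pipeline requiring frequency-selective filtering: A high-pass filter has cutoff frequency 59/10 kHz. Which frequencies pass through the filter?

A high-pass filter passes all frequencies above the cutoff frequency 59/10 kHz and attenuates lower frequencies.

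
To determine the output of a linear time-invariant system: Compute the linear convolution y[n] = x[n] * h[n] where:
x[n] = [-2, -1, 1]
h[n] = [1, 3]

y[n] = sum_k x[k]*h[n-k]. Output length = len(x) + len(h) - 1 = 3 + 2 - 1 = 4.
y[0] = -2*1 = -2
y[1] = -1*1 + -2*3 = -7
y[2] = 1*1 + -1*3 = -2
y[3] = 1*3 = 3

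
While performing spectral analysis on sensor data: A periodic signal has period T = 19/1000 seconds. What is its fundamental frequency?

The fundamental frequency is the reciprocal of the period.
f = 1/T = 1/(19/1000) = 1000/19 Hz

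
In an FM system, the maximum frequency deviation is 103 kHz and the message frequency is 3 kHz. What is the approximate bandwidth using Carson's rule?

Carson's rule: BW = 2*(delta_f + f_m)
= 2*(103 + 3) kHz = 212 kHz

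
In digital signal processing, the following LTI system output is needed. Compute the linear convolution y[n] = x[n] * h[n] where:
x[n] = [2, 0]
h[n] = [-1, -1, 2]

y[n] = sum_k x[k]*h[n-k]. Output length = len(x) + len(h) - 1 = 2 + 3 - 1 = 4.
y[0] = 2*-1 = -2
y[1] = 0*-1 + 2*-1 = -2
y[2] = 0*-1 + 2*2 = 4
y[3] = 0*2 = 0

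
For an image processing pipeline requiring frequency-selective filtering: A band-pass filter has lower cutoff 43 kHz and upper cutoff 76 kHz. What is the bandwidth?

Bandwidth = f_high - f_low
= 76 kHz - 43 kHz = 33 kHz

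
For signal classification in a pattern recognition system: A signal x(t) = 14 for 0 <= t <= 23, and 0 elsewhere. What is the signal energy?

Energy = integral of |x(t)|^2 dt over the signal duration
= 14^2 * 23 = 196 * 23 = 4508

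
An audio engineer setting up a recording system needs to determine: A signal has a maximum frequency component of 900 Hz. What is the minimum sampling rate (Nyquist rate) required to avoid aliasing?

By the Nyquist-Shannon sampling theorem,
the minimum sampling rate (Nyquist rate) must be at least 2 * f_max.
Nyquist rate = 2 * 900 Hz = 1800 Hz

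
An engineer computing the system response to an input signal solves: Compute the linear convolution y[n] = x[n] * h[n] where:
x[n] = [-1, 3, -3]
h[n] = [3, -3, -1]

y[n] = sum_k x[k]*h[n-k]. Output length = len(x) + len(h) - 1 = 3 + 3 - 1 = 5.
y[0] = -1*3 = -3
y[1] = 3*3 + -1*-3 = 12
y[2] = -3*3 + 3*-3 + -1*-1 = -17
y[3] = -3*-3 + 3*-1 = 6
y[4] = -3*-1 = 3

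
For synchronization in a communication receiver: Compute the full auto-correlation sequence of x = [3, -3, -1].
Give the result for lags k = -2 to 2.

r_xx[k] = sum_m x[m]*x[m+k], indexed from 0, for k = -2 to 2:
  r_xx[-2] = x[2]*x[0] = -3
  r_xx[-1] = x[1]*x[0] + x[2]*x[1] = -6
  r_xx[0] = x[0]*x[0] + x[1]*x[1] + x[2]*x[2] = 19
  r_xx[1] = x[0]*x[1] + x[1]*x[2] = -6
  r_xx[2] = x[0]*x[2] = -3
r_xx = [-3, -6, 19, -6, -3]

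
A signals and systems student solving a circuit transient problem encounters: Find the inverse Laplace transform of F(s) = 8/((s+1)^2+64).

Standard pair: w/((s+a)^2+w^2) <-> e^(-at)*sin(wt)*u(t)
With a=1, w=8: f(t) = e^(-t)*sin(8t)*u(t)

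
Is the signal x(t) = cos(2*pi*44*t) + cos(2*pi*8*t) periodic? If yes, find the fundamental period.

f1 = 44 Hz, f2 = 8 Hz
Period T1 = 1/44, T2 = 1/8
Ratio T1/T2 = 8/44, which is rational.
The signal is periodic with fundamental period T = 1/GCD(44,8) = 1/4 s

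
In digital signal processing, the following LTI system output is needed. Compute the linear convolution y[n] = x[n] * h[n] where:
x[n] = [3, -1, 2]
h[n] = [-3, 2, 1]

y[n] = sum_k x[k]*h[n-k]. Output length = len(x) + len(h) - 1 = 3 + 3 - 1 = 5.
y[0] = 3*-3 = -9
y[1] = -1*-3 + 3*2 = 9
y[2] = 2*-3 + -1*2 + 3*1 = -5
y[3] = 2*2 + -1*1 = 3
y[4] = 2*1 = 2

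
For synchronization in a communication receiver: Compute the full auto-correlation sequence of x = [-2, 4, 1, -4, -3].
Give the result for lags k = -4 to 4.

r_xx[k] = sum_m x[m]*x[m+k], indexed from 0, for k = -4 to 4:
  r_xx[-4] = x[4]*x[0] = 6
  r_xx[-3] = x[3]*x[0] + x[4]*x[1] = -4
  r_xx[-2] = x[2]*x[0] + x[3]*x[1] + x[4]*x[2] = -21
  r_xx[-1] = x[1]*x[0] + x[2]*x[1] + x[3]*x[2] + x[4]*x[3] = 4
  r_xx[0] = x[0]*x[0] + x[1]*x[1] + x[2]*x[2] + x[3]*x[3] + x[4]*x[4] = 46
  r_xx[1] = x[0]*x[1] + x[1]*x[2] + x[2]*x[3] + x[3]*x[4] = 4
  r_xx[2] = x[0]*x[2] + x[1]*x[3] + x[2]*x[4] = -21
  r_xx[3] = x[0]*x[3] + x[1]*x[4] = -4
  r_xx[4] = x[0]*x[4] = 6
r_xx = [6, -4, -21, 4, 46, 4, -21, -4, 6]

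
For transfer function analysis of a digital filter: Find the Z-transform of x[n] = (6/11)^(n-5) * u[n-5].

Time-shifting property: if X(z) = Z{x[n]}, then Z{x[n-d]} = z^(-d) * X(z)
X(z) = z/(z - 6/11) for x[n] = (6/11)^n * u[n]
Z{x[n-5]} = z^(-5) * z/(z - 6/11) = z^(-4)/(z - 6/11)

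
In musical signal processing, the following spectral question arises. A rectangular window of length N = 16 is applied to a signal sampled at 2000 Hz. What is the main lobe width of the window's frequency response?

For a rectangular window of length N,
the main lobe width in frequency is 2*f_s/N.
= 2*2000/16 = 250 Hz
This determines the minimum frequency separation for resolving two sinusoids.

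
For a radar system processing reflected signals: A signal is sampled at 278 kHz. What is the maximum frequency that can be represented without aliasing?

The maximum frequency that can be represented without aliasing
is the Nyquist frequency: f_max = f_s / 2 = 278 kHz / 2 = 139 kHz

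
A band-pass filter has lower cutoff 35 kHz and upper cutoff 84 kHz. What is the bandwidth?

Bandwidth = f_high - f_low
= 84 kHz - 35 kHz = 49 kHz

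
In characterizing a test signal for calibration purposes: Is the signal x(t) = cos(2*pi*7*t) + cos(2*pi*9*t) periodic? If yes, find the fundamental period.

f1 = 7 Hz, f2 = 9 Hz
Period T1 = 1/7, T2 = 1/9
Ratio T1/T2 = 9/7, which is rational.
The signal is periodic with fundamental period T = 1/GCD(7,9) = 1 s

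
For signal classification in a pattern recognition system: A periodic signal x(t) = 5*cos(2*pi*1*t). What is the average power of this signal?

Average power of A*cos(wt) is A^2/2.
P = 5^2 / 2 = 25/2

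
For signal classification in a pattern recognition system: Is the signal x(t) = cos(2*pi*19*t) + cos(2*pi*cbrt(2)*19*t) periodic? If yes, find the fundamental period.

f1 = 19 Hz, f2 = 19*cbrt(2) Hz
Ratio f2/f1 = cbrt(2), which is irrational.
Since the frequency ratio is irrational, no common period exists.
The signal is not periodic.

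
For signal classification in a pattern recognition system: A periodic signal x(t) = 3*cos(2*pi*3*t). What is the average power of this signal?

Average power of A*cos(wt) is A^2/2.
P = 3^2 / 2 = 9/2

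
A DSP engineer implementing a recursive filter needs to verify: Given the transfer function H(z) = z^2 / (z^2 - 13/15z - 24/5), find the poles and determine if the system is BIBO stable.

Poles are roots of the denominator: z^2 - 13/15z - 24/5 = 0.
Quadratic formula: z = [-(-13/15) +/- sqrt((-13/15)^2 - 4*(-24/5))] / 2
Discriminant = 169/225 + 96/5 = 4489/225; sqrt = 67/15.
z = (13/15 +/- 67/15) / 2 => z = 8/3 or z = -9/5.
|p1| = 9/5, |p2| = 8/3.
For BIBO stability, all poles must lie inside the unit circle (|p| < 1).
System is UNSTABLE since at least one |p| >= 1.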